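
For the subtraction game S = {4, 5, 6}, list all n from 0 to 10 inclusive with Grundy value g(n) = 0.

Compute g(0), g(1), … for moves {4, 5, 6}:
g(0) = mex{} = 0
g(1) = mex{} = 0
g(2) = mex{} = 0
g(3) = mex{} = 0
g(4) = mex{0} = 1
g(5) = mex{0} = 1
g(6) = mex{0} = 1
g(7) = mex{0} = 1
g(8) = mex{0,1} = 2
g(9) = mex{0,1} = 2
g(10) = mex{1} = 0
The P-positions (g = 0) in 0..10 are 0, 1, 2, 3, 10.

0, 1, 2, 3, 10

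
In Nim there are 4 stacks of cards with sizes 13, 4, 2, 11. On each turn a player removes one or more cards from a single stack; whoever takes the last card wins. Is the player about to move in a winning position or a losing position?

Losing position

Compute the nim-sum pairwise:
13 ^ 4 = 9
9 ^ 2 = 11
11 ^ 11 = 0
The nim-sum is 0, so this is a P-position: the player to move is in a losing position under optimal play.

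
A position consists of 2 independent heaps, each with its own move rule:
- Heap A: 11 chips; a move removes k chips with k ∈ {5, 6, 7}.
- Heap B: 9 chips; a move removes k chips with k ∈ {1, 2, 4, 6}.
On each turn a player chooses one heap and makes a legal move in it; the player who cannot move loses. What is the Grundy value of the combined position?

Grundy values for heap A (subtraction set {5, 6, 7}):
k:     0  1  2  3  4  5  6  7  8  9 10 11
g(k):  0  0  0  0  0  1  1  1  1  1  2  2
So g(11) = 2.
Build the Grundy sequence for heap B with g(k) = mex{g(k−s) : s ∈ {1, 2, 4, 6}, s ≤ k}:
k:     0  1  2  3  4  5  6  7  8  9
g(k):  0  1  2  0  1  2  3  4  0  1
So g(9) = 1.
By the Sprague-Grundy theorem, the Grundy value of a sum of independent games is the XOR of the component values.
Combined value = 2 XOR 1 = 3.

3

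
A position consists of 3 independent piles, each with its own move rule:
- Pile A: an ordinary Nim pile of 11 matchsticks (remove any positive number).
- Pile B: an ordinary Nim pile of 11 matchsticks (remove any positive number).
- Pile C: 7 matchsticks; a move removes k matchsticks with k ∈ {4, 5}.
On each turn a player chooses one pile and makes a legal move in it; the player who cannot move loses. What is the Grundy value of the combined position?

Pile A is a plain Nim pile of size 11, so its Grundy value is 11.
Pile B is a plain Nim pile of size 11, so its Grundy value is 11.
Grundy values for pile C (subtraction set {4, 5}):
g(0) = mex{} = 0
g(1) = mex{} = 0
g(2) = mex{} = 0
g(3) = mex{} = 0
g(4) = mex{0} = 1
g(5) = mex{0} = 1
g(6) = mex{0} = 1
g(7) = mex{0} = 1
So g(7) = 1.
By the Sprague-Grundy theorem, the Grundy value of a sum of independent games is the XOR of the component values.
Combined value = 11 ⊕ 11 ⊕ 1 = 1.

1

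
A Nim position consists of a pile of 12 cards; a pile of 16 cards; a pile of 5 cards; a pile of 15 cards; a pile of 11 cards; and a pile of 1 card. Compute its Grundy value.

Bitwise XOR of the heap sizes:
  01100  (12)
  10000  (16)
  00101  (5)
  01111  (15)
  01011  (11)
  00001  (1)
  -----
  11100  (28)

28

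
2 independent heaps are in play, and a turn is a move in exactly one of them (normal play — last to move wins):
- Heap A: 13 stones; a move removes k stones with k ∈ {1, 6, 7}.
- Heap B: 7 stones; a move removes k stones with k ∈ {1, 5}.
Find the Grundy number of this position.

0

For heap A, compute g(0), g(1), … with moves {1, 6, 7}:
g(0) = mex{} = 0
g(1) = mex{0} = 1
g(2) = mex{1} = 0
g(3) = mex{0} = 1
g(4) = mex{1} = 0
g(5) = mex{0} = 1
g(6) = mex{0,1} = 2
g(7) = mex{0,1,2} = 3
g(8) = mex{0,1,3} = 2
g(9) = mex{0,1,2} = 3
g(10) = mex{0,1,3} = 2
g(11) = mex{0,1,2} = 3
g(12) = mex{1,2,3} = 0
g(13) = mex{0,2,3} = 1
So g(13) = 1.
Grundy values for heap B (subtraction set {1, 5}):
g(0) = mex{} = 0
g(1) = mex{0} = 1
g(2) = mex{1} = 0
g(3) = mex{0} = 1
g(4) = mex{1} = 0
g(5) = mex{0} = 1
g(6) = mex{1} = 0
g(7) = mex{0} = 1
So g(7) = 1.
By the Sprague-Grundy theorem, the Grundy value of a sum of independent games is the XOR of the component values.
Combined value = 1 ⊕ 1 = 0.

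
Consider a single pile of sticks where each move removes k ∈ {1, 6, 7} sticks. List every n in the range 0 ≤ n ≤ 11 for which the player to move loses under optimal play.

0, 2, 4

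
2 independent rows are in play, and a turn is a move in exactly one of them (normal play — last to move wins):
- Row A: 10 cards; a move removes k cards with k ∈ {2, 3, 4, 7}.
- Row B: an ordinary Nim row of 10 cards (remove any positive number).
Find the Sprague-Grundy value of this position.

Grundy values for row A (subtraction set {2, 3, 4, 7}):
k:     0  1  2  3  4  5  6  7  8  9 10
g(k):  0  0  1  1  2  2  0  3  1  4  2
So g(10) = 2.
Row B is a plain Nim row of size 10, so its Grundy value is 10.
By the Sprague-Grundy theorem, the Grundy value of a sum of independent games is the XOR of the component values.
Combined value = 2 ⊕ 10 = 8.

8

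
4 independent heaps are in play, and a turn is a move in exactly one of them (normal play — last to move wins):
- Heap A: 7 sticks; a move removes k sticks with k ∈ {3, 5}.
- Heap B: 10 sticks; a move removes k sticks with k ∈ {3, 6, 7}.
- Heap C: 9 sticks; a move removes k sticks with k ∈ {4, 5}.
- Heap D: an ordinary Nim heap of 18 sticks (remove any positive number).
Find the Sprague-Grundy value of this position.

16

Grundy values for heap A (subtraction set {3, 5}):
k:     0  1  2  3  4  5  6  7
g(k):  0  0  0  1  1  1  2  2
So g(7) = 2.
Grundy values for heap B (subtraction set {3, 6, 7}):
g(0) = mex{} = 0
g(1) = mex{} = 0
g(2) = mex{} = 0
g(3) = mex{0} = 1
g(4) = mex{0} = 1
g(5) = mex{0} = 1
g(6) = mex{0,1} = 2
g(7) = mex{0,1} = 2
g(8) = mex{0,1} = 2
g(9) = mex{0,1,2} = 3
g(10) = mex{1,2} = 0
So g(10) = 0.
For heap C, compute g(0), g(1), … with moves {4, 5}:
k:     0  1  2  3  4  5  6  7  8  9
g(k):  0  0  0  0  1  1  1  1  2  0
So g(9) = 0.
Heap D is a plain Nim heap of size 18, so its Grundy value is 18.
By the Sprague-Grundy theorem, the Grundy value of a sum of independent games is the XOR of the component values.
Combined value = 2 ⊕ 0 ⊕ 0 ⊕ 18 = 16.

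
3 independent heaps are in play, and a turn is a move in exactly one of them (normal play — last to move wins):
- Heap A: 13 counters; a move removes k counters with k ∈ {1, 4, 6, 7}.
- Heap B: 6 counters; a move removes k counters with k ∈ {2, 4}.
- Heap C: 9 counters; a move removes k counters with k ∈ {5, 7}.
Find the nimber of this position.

1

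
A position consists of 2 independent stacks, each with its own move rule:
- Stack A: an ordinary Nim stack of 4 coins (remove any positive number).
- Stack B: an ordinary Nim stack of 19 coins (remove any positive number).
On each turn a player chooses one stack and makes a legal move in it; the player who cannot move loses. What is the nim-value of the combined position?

Stack A is a plain Nim stack of size 4, so its Grundy value is 4.
Stack B is a plain Nim stack of size 19, so its Grundy value is 19.
By the Sprague-Grundy theorem, the Grundy value of a sum of independent games is the XOR of the component values.
Combined value = 4 XOR 19 = 23.

23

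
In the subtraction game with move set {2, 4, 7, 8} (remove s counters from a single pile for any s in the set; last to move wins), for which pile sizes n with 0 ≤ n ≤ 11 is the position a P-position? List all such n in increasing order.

Build the Grundy sequence with g(k) = mex{g(k−s) : s ∈ {2, 4, 7, 8}, s ≤ k}:
g(0) = mex{} = 0
g(1) = mex{} = 0
g(2) = mex{0} = 1
g(3) = mex{0} = 1
g(4) = mex{0,1} = 2
g(5) = mex{0,1} = 2
g(6) = mex{1,2} = 0
g(7) = mex{0,1,2} = 3
g(8) = mex{0,2} = 1
g(9) = mex{0,1,2,3} = 4
g(10) = mex{0,1} = 2
g(11) = mex{1,2,3,4} = 0
The P-positions (g = 0) in 0..11 are 0, 1, 6, 11.

0, 1, 6, 11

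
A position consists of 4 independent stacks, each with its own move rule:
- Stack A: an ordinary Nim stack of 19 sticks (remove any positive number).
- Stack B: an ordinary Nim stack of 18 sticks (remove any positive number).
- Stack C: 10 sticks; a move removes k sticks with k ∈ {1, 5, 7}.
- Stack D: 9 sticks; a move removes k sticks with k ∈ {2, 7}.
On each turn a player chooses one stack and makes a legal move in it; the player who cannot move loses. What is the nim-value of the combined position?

1

Stack A is a plain Nim stack of size 19, so its Grundy value is 19.
Stack B is a plain Nim stack of size 18, so its Grundy value is 18.
Build the Grundy sequence for stack C with g(k) = mex{g(k−s) : s ∈ {1, 5, 7}, s ≤ k}:
k:     0  1  2  3  4  5  6  7  8  9 10
g(k):  0  1  0  1  0  1  0  1  0  1  0
So g(10) = 0.
For stack D, compute g(0), g(1), … with moves {2, 7}:
g(0) = mex{} = 0
g(1) = mex{} = 0
g(2) = mex{0} = 1
g(3) = mex{0} = 1
g(4) = mex{1} = 0
g(5) = mex{1} = 0
g(6) = mex{0} = 1
g(7) = mex{0} = 1
g(8) = mex{0,1} = 2
g(9) = mex{1} = 0
So g(9) = 0.
The value of a disjunctive sum is the nim-sum of the parts.
Combined value = 19 ⊕ 18 ⊕ 0 ⊕ 0 = 1.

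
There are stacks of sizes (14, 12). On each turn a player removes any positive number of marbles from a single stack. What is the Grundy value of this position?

2

In binary:
  1110  (14)
  1100  (12)
  ----
  0010  (2)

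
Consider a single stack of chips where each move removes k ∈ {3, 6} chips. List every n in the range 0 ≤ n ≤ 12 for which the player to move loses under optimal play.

0, 1, 2, 9, 10, 11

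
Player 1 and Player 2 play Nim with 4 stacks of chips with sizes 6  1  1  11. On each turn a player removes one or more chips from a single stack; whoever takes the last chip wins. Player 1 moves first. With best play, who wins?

Nim-sum: 6 ^ 1 ^ 1 ^ 11 = 13.
The nim-sum is 13 ≠ 0, so this is an N-position: the player to move can win; Player 1 has a winning move.

Player 1 wins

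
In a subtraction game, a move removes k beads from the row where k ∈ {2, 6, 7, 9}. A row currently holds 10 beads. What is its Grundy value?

3

Compute g(0), g(1), … for moves {2, 6, 7, 9}:
g(0) = mex{} = 0
g(1) = mex{} = 0
g(2) = mex{0} = 1
g(3) = mex{0} = 1
g(4) = mex{1} = 0
g(5) = mex{1} = 0
g(6) = mex{0} = 1
g(7) = mex{0} = 1
g(8) = mex{0,1} = 2
g(9) = mex{0,1} = 2
g(10) = mex{0,1,2} = 3
So g(10) = 3.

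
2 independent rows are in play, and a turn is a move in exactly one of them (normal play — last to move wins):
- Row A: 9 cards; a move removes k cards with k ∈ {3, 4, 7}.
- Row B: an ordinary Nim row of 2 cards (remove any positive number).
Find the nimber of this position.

Grundy values for row A (subtraction set {3, 4, 7}):
k:     0  1  2  3  4  5  6  7  8  9
g(k):  0  0  0  1  1  1  2  2  2  3
So g(9) = 3.
Row B is a plain Nim row of size 2, so its Grundy value is 2.
By the Sprague-Grundy theorem, the Grundy value of a sum of independent games is the XOR of the component values.
Combined value = 3 XOR 2 = 1.

1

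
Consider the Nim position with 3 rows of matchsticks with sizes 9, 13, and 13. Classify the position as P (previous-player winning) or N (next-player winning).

Write each in binary and XOR column by column:
  1001  (9)
  1101  (13)
  1101  (13)
  ----
  1001  (9)
The nim-sum is 9 ≠ 0, so this is an N-position: the player to move can win.

N-position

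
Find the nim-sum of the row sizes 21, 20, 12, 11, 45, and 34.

9

Compute the nim-sum pairwise:
21 XOR 20 = 1
1 XOR 12 = 13
13 XOR 11 = 6
6 XOR 45 = 43
43 XOR 34 = 9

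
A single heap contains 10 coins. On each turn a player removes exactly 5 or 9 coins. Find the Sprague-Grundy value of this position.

Compute g(0), g(1), … for moves {5, 9}:
g(0) = mex{} = 0
g(1) = mex{} = 0
g(2) = mex{} = 0
g(3) = mex{} = 0
g(4) = mex{} = 0
g(5) = mex{0} = 1
g(6) = mex{0} = 1
g(7) = mex{0} = 1
g(8) = mex{0} = 1
g(9) = mex{0} = 1
g(10) = mex{0,1} = 2
So g(10) = 2.

2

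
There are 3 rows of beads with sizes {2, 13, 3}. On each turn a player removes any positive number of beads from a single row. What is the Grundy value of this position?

Write each in binary and XOR column by column:
  0010  (2)
  1101  (13)
  0011  (3)
  ----
  1100  (12)

12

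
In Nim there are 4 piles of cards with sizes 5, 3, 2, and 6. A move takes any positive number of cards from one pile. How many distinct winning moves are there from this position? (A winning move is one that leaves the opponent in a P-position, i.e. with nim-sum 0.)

Bitwise XOR of the heap sizes:
  101  (5)
  011  (3)
  010  (2)
  110  (6)
  ---
  010  (2)
The overall nim-sum is X = 2. A pile of size p has a winning move iff p XOR X < p (reduce it to p XOR X).
  5: 5 XOR 2 = 7 ≥ 5 — no move.
  3: 3 XOR 2 = 1 < 3 — winning move (to 1).
  2: 2 XOR 2 = 0 < 2 — winning move (to 0).
  6: 6 XOR 2 = 4 < 6 — winning move (to 4).
That gives 3 winning moves.

3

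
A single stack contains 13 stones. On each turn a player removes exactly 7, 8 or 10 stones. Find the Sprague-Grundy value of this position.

1

Compute g(0), g(1), … for moves {7, 8, 10}:
g(0) = mex{} = 0
g(1) = mex{} = 0
g(2) = mex{} = 0
g(3) = mex{} = 0
g(4) = mex{} = 0
g(5) = mex{} = 0
g(6) = mex{} = 0
g(7) = mex{0} = 1
g(8) = mex{0} = 1
g(9) = mex{0} = 1
g(10) = mex{0} = 1
g(11) = mex{0} = 1
g(12) = mex{0} = 1
g(13) = mex{0} = 1
So g(13) = 1.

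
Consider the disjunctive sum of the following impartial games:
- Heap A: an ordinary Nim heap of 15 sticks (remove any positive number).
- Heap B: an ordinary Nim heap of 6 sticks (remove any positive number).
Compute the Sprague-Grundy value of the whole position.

9

Heap A is a plain Nim heap of size 15, so its Grundy value is 15.
Heap B is a plain Nim heap of size 6, so its Grundy value is 6.
The value of a disjunctive sum is the nim-sum of the parts.
Combined value = 15 XOR 6 = 9.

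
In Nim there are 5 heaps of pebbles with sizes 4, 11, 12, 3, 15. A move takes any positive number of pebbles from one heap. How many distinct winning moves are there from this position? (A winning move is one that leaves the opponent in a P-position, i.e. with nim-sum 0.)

3

Write each in binary and XOR column by column:
  0100  (4)
  1011  (11)
  1100  (12)
  0011  (3)
  1111  (15)
  ----
  1111  (15)
The overall nim-sum is X = 15. A heap of size p has a winning move iff p XOR X < p (reduce it to p XOR X).
  4: 4 XOR 15 = 11 ≥ 4 — no move.
  11: 11 XOR 15 = 4 < 11 — winning move (to 4).
  12: 12 XOR 15 = 3 < 12 — winning move (to 3).
  3: 3 XOR 15 = 12 ≥ 3 — no move.
  15: 15 XOR 15 = 0 < 15 — winning move (to 0).
That gives 3 winning moves.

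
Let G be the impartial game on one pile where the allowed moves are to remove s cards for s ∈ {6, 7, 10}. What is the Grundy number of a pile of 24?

Build the Grundy sequence with g(k) = mex{g(k−s) : s ∈ {6, 7, 10}, s ≤ k}:
k:     0  1  2  3  4  5  6  7  8  9 10 11 12 13 14 15 16 17 18 19 20 21 22 23 24
g(k):  0  0  0  0  0  0  1  1  1  1  1  1  2  2  2  2  0  0  0  0  0  0  1  1  1
So g(24) = 1.

1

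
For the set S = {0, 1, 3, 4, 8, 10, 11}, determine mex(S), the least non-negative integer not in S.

2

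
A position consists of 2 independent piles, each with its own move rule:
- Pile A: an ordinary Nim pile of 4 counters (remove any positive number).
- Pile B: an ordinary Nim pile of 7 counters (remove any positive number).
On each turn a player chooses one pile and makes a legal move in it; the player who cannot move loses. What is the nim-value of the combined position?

Pile A is a plain Nim pile of size 4, so its Grundy value is 4.
Pile B is a plain Nim pile of size 7, so its Grundy value is 7.
The value of a disjunctive sum is the nim-sum of the parts.
Combined value = 4 XOR 7 = 3.

3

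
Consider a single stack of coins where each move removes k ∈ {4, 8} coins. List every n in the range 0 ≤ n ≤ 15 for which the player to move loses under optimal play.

0, 1, 2, 3, 12, 13, 14, 15

Grundy values for subtraction set {4, 8}:
k:     0  1  2  3  4  5  6  7  8  9 10 11 12 13 14 15
g(k):  0  0  0  0  1  1  1  1  2  2  2  2  0  0  0  0
The P-positions (g = 0) in 0..15 are 0, 1, 2, 3, 12, 13, 14, 15.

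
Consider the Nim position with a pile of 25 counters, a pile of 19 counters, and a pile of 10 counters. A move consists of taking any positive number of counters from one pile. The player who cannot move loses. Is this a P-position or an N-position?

P-position

Bitwise XOR of the heap sizes:
  11001  (25)
  10011  (19)
  01010  (10)
  -----
  00000  (0)
The nim-sum is 0, so this is a P-position: the player to move is in a losing position under optimal play.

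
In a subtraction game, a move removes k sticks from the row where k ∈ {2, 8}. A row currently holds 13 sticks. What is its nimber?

Compute g(0), g(1), … for moves {2, 8}:
g(0) = mex{} = 0
g(1) = mex{} = 0
g(2) = mex{0} = 1
g(3) = mex{0} = 1
g(4) = mex{1} = 0
g(5) = mex{1} = 0
g(6) = mex{0} = 1
g(7) = mex{0} = 1
g(8) = mex{0,1} = 2
g(9) = mex{0,1} = 2
g(10) = mex{1,2} = 0
g(11) = mex{1,2} = 0
g(12) = mex{0} = 1
g(13) = mex{0} = 1
So g(13) = 1.

1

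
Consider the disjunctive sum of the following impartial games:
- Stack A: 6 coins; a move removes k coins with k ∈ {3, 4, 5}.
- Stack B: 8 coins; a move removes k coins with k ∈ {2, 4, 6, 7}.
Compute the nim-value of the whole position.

Grundy values for stack A (subtraction set {3, 4, 5}):
g(0) = mex{} = 0
g(1) = mex{} = 0
g(2) = mex{} = 0
g(3) = mex{0} = 1
g(4) = mex{0} = 1
g(5) = mex{0} = 1
g(6) = mex{0,1} = 2
So g(6) = 2.
Grundy values for stack B (subtraction set {2, 4, 6, 7}):
k:     0  1  2  3  4  5  6  7  8
g(k):  0  0  1  1  2  2  3  3  4
So g(8) = 4.
By the Sprague-Grundy theorem, the Grundy value of a sum of independent games is the XOR of the component values.
Combined value = 2 XOR 4 = 6.

6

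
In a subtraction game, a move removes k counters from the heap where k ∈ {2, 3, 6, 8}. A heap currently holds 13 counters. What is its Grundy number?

2

Compute g(0), g(1), … for moves {2, 3, 6, 8}:
g(0) = mex{} = 0
g(1) = mex{} = 0
g(2) = mex{0} = 1
g(3) = mex{0} = 1
g(4) = mex{0,1} = 2
g(5) = mex{1} = 0
g(6) = mex{0,1,2} = 3
g(7) = mex{0,2} = 1
g(8) = mex{0,1,3} = 2
g(9) = mex{0,1,3} = 2
g(10) = mex{1,2} = 0
g(11) = mex{0,1,2} = 3
g(12) = mex{0,2,3} = 1
g(13) = mex{0,1,3} = 2
So g(13) = 2.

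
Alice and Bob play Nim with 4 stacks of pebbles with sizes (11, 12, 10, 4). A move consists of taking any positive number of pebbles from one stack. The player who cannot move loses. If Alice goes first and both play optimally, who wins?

Alice wins

Nim-sum: 11 ^ 12 ^ 10 ^ 4 = 9.
The nim-sum is 9 ≠ 0, so this is an N-position: the player to move can win; Alice has a winning move.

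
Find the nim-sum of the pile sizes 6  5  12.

15

In binary:
  0110  (6)
  0101  (5)
  1100  (12)
  ----
  1111  (15)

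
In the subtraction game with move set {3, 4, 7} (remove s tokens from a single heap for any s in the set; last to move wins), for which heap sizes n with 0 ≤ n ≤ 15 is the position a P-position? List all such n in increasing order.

0, 1, 2, 10, 11, 12

Compute g(0), g(1), … for moves {3, 4, 7}:
k:     0  1  2  3  4  5  6  7  8  9 10 11 12 13 14 15
g(k):  0  0  0  1  1  1  2  2  2  3  0  0  0  1  1  1
The P-positions (g = 0) in 0..15 are 0, 1, 2, 10, 11, 12.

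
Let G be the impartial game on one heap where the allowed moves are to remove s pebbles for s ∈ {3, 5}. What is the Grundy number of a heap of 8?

0

Grundy values for subtraction set {3, 5}:
g(0) = mex{} = 0
g(1) = mex{} = 0
g(2) = mex{} = 0
g(3) = mex{0} = 1
g(4) = mex{0} = 1
g(5) = mex{0} = 1
g(6) = mex{0,1} = 2
g(7) = mex{0,1} = 2
g(8) = mex{1} = 0
So g(8) = 0.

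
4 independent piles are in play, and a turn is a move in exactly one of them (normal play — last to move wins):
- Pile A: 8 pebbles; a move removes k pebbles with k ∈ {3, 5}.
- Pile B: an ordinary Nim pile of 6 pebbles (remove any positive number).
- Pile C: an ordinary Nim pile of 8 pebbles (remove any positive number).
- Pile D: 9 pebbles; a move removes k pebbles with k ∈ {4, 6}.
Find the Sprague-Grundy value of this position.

12

For pile A, compute g(0), g(1), … with moves {3, 5}:
k:     0  1  2  3  4  5  6  7  8
g(k):  0  0  0  1  1  1  2  2  0
So g(8) = 0.
Pile B is a plain Nim pile of size 6, so its Grundy value is 6.
Pile C is a plain Nim pile of size 8, so its Grundy value is 8.
For pile D, compute g(0), g(1), … with moves {4, 6}:
k:     0  1  2  3  4  5  6  7  8  9
g(k):  0  0  0  0  1  1  1  1  2  2
So g(9) = 2.
By the Sprague-Grundy theorem, the Grundy value of a sum of independent games is the XOR of the component values.
Combined value = 0 XOR 6 XOR 8 XOR 2 = 12.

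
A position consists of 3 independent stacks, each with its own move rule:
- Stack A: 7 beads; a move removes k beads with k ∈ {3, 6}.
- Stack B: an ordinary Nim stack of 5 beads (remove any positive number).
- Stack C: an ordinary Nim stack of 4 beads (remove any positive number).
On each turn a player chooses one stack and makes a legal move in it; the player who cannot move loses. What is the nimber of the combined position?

3

Build the Grundy sequence for stack A with g(k) = mex{g(k−s) : s ∈ {3, 6}, s ≤ k}:
k:     0  1  2  3  4  5  6  7
g(k):  0  0  0  1  1  1  2  2
So g(7) = 2.
Stack B is a plain Nim stack of size 5, so its Grundy value is 5.
Stack C is a plain Nim stack of size 4, so its Grundy value is 4.
The value of a disjunctive sum is the nim-sum of the parts.
Combined value = 2 XOR 5 XOR 4 = 3.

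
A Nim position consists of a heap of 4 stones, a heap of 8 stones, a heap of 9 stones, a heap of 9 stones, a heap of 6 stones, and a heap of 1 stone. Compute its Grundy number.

11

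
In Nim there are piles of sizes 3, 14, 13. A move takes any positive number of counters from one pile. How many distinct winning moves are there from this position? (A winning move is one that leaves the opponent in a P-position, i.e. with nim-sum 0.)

Compute the nim-sum pairwise:
3 ^ 14 = 13
13 ^ 13 = 0
The nim-sum is already 0, so every move leaves a nonzero nim-sum — there are no winning moves.

0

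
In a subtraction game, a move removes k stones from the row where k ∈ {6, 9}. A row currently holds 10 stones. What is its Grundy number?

Build the Grundy sequence with g(k) = mex{g(k−s) : s ∈ {6, 9}, s ≤ k}:
k:     0  1  2  3  4  5  6  7  8  9 10
g(k):  0  0  0  0  0  0  1  1  1  1  1
So g(10) = 1.

1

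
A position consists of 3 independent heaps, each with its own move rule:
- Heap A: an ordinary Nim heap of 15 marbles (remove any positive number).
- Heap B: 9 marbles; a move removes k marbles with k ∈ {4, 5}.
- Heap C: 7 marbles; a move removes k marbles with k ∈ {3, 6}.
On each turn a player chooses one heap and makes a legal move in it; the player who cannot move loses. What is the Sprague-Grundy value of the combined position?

13

Heap A is a plain Nim heap of size 15, so its Grundy value is 15.
Build the Grundy sequence for heap B with g(k) = mex{g(k−s) : s ∈ {4, 5}, s ≤ k}:
g(0) = mex{} = 0
g(1) = mex{} = 0
g(2) = mex{} = 0
g(3) = mex{} = 0
g(4) = mex{0} = 1
g(5) = mex{0} = 1
g(6) = mex{0} = 1
g(7) = mex{0} = 1
g(8) = mex{0,1} = 2
g(9) = mex{1} = 0
So g(9) = 0.
For heap C, compute g(0), g(1), … with moves {3, 6}:
k:     0  1  2  3  4  5  6  7
g(k):  0  0  0  1  1  1  2  2
So g(7) = 2.
By the Sprague-Grundy theorem, the Grundy value of a sum of independent games is the XOR of the component values.
Combined value = 15 ⊕ 0 ⊕ 2 = 13.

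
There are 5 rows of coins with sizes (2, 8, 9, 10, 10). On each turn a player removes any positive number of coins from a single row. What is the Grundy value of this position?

3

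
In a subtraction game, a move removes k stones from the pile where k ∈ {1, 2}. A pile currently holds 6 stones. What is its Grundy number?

0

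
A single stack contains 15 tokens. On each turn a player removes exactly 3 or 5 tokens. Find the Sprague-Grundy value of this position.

Build the Grundy sequence with g(k) = mex{g(k−s) : s ∈ {3, 5}, s ≤ k}:
k:     0  1  2  3  4  5  6  7  8  9 10 11 12 13 14 15
g(k):  0  0  0  1  1  1  2  2  0  0  0  1  1  1  2  2
So g(15) = 2.

2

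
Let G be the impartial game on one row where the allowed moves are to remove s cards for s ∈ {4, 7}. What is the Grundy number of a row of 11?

0

Grundy values for subtraction set {4, 7}:
g(0) = mex{} = 0
g(1) = mex{} = 0
g(2) = mex{} = 0
g(3) = mex{} = 0
g(4) = mex{0} = 1
g(5) = mex{0} = 1
g(6) = mex{0} = 1
g(7) = mex{0} = 1
g(8) = mex{0,1} = 2
g(9) = mex{0,1} = 2
g(10) = mex{0,1} = 2
g(11) = mex{1} = 0
So g(11) = 0.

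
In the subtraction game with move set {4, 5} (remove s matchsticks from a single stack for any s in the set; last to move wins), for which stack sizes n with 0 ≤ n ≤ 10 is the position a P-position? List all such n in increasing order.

Compute g(0), g(1), … for moves {4, 5}:
g(0) = mex{} = 0
g(1) = mex{} = 0
g(2) = mex{} = 0
g(3) = mex{} = 0
g(4) = mex{0} = 1
g(5) = mex{0} = 1
g(6) = mex{0} = 1
g(7) = mex{0} = 1
g(8) = mex{0,1} = 2
g(9) = mex{1} = 0
g(10) = mex{1} = 0
The P-positions (g = 0) in 0..10 are 0, 1, 2, 3, 9, 10.

0, 1, 2, 3, 9, 10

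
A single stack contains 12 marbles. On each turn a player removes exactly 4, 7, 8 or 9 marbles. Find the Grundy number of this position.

3

Grundy values for subtraction set {4, 7, 8, 9}:
g(0) = mex{} = 0
g(1) = mex{} = 0
g(2) = mex{} = 0
g(3) = mex{} = 0
g(4) = mex{0} = 1
g(5) = mex{0} = 1
g(6) = mex{0} = 1
g(7) = mex{0} = 1
g(8) = mex{0,1} = 2
g(9) = mex{0,1} = 2
g(10) = mex{0,1} = 2
g(11) = mex{0,1} = 2
g(12) = mex{0,1,2} = 3
So g(12) = 3.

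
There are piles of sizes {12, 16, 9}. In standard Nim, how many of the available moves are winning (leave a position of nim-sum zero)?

1

Compute the nim-sum pairwise:
12 ^ 16 = 28
28 ^ 9 = 21
The overall nim-sum is X = 21. A pile of size p has a winning move iff p XOR X < p (reduce it to p XOR X).
  12: 12 XOR 21 = 25 ≥ 12 — no move.
  16: 16 XOR 21 = 5 < 16 — winning move (to 5).
  9: 9 XOR 21 = 28 ≥ 9 — no move.
That gives 1 winning move.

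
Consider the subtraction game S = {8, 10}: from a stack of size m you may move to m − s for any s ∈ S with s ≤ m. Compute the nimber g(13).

1

Build the Grundy sequence with g(k) = mex{g(k−s) : s ∈ {8, 10}, s ≤ k}:
g(0) = mex{} = 0
g(1) = mex{} = 0
g(2) = mex{} = 0
g(3) = mex{} = 0
g(4) = mex{} = 0
g(5) = mex{} = 0
g(6) = mex{} = 0
g(7) = mex{} = 0
g(8) = mex{0} = 1
g(9) = mex{0} = 1
g(10) = mex{0} = 1
g(11) = mex{0} = 1
g(12) = mex{0} = 1
g(13) = mex{0} = 1
So g(13) = 1.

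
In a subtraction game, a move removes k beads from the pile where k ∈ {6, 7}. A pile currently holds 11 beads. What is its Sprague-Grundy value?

Build the Grundy sequence with g(k) = mex{g(k−s) : s ∈ {6, 7}, s ≤ k}:
g(0) = mex{} = 0
g(1) = mex{} = 0
g(2) = mex{} = 0
g(3) = mex{} = 0
g(4) = mex{} = 0
g(5) = mex{} = 0
g(6) = mex{0} = 1
g(7) = mex{0} = 1
g(8) = mex{0} = 1
g(9) = mex{0} = 1
g(10) = mex{0} = 1
g(11) = mex{0} = 1
So g(11) = 1.

1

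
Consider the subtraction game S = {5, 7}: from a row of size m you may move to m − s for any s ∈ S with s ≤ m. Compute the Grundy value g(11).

Compute g(0), g(1), … for moves {5, 7}:
k:     0  1  2  3  4  5  6  7  8  9 10 11
g(k):  0  0  0  0  0  1  1  1  1  1  2  2
So g(11) = 2.

2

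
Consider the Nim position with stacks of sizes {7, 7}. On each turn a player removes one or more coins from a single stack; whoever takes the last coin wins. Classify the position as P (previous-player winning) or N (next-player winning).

Compute the nim-sum pairwise:
7 XOR 7 = 0
The nim-sum is 0, so this is a P-position: the player to move is in a losing position under optimal play.

P-position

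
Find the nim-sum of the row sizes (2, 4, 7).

In binary:
  010  (2)
  100  (4)
  111  (7)
  ---
  001  (1)

1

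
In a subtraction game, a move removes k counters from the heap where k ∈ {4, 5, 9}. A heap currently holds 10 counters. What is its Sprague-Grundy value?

Build the Grundy sequence with g(k) = mex{g(k−s) : s ∈ {4, 5, 9}, s ≤ k}:
g(0) = mex{} = 0
g(1) = mex{} = 0
g(2) = mex{} = 0
g(3) = mex{} = 0
g(4) = mex{0} = 1
g(5) = mex{0} = 1
g(6) = mex{0} = 1
g(7) = mex{0} = 1
g(8) = mex{0,1} = 2
g(9) = mex{0,1} = 2
g(10) = mex{0,1} = 2
So g(10) = 2.

2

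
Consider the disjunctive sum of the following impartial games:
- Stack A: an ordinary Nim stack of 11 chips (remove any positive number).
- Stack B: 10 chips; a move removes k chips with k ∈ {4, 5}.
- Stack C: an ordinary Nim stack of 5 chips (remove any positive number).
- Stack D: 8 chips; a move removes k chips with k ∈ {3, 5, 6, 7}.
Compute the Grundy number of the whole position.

Stack A is a plain Nim stack of size 11, so its Grundy value is 11.
Build the Grundy sequence for stack B with g(k) = mex{g(k−s) : s ∈ {4, 5}, s ≤ k}:
g(0) = mex{} = 0
g(1) = mex{} = 0
g(2) = mex{} = 0
g(3) = mex{} = 0
g(4) = mex{0} = 1
g(5) = mex{0} = 1
g(6) = mex{0} = 1
g(7) = mex{0} = 1
g(8) = mex{0,1} = 2
g(9) = mex{1} = 0
g(10) = mex{1} = 0
So g(10) = 0.
Stack C is a plain Nim stack of size 5, so its Grundy value is 5.
Grundy values for stack D (subtraction set {3, 5, 6, 7}):
g(0) = mex{} = 0
g(1) = mex{} = 0
g(2) = mex{} = 0
g(3) = mex{0} = 1
g(4) = mex{0} = 1
g(5) = mex{0} = 1
g(6) = mex{0,1} = 2
g(7) = mex{0,1} = 2
g(8) = mex{0,1} = 2
So g(8) = 2.
The value of a disjunctive sum is the nim-sum of the parts.
Combined value = 11 XOR 0 XOR 5 XOR 2 = 12.

12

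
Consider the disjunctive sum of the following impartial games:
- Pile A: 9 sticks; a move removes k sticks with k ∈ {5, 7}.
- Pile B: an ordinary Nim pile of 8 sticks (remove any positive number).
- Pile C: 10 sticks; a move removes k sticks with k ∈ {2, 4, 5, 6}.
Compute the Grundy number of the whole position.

For pile A, compute g(0), g(1), … with moves {5, 7}:
k:     0  1  2  3  4  5  6  7  8  9
g(k):  0  0  0  0  0  1  1  1  1  1
So g(9) = 1.
Pile B is a plain Nim pile of size 8, so its Grundy value is 8.
Build the Grundy sequence for pile C with g(k) = mex{g(k−s) : s ∈ {2, 4, 5, 6}, s ≤ k}:
k:     0  1  2  3  4  5  6  7  8  9 10
g(k):  0  0  1  1  2  2  3  3  0  0  1
So g(10) = 1.
By the Sprague-Grundy theorem, the Grundy value of a sum of independent games is the XOR of the component values.
Combined value = 1 XOR 8 XOR 1 = 8.

8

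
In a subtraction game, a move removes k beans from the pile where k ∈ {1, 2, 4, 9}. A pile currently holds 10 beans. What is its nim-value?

4

Grundy values for subtraction set {1, 2, 4, 9}:
g(0) = mex{} = 0
g(1) = mex{0} = 1
g(2) = mex{0,1} = 2
g(3) = mex{1,2} = 0
g(4) = mex{0,2} = 1
g(5) = mex{0,1} = 2
g(6) = mex{1,2} = 0
g(7) = mex{0,2} = 1
g(8) = mex{0,1} = 2
g(9) = mex{0,1,2} = 3
g(10) = mex{0,1,2,3} = 4
So g(10) = 4.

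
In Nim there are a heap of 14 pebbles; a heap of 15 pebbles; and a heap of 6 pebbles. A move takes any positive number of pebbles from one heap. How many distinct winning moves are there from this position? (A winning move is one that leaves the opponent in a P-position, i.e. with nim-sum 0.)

Bitwise XOR of the heap sizes:
  1110  (14)
  1111  (15)
  0110  (6)
  ----
  0111  (7)
The overall nim-sum is X = 7. A heap of size p has a winning move iff p XOR X < p (reduce it to p XOR X).
  14: 14 XOR 7 = 9 < 14 — winning move (to 9).
  15: 15 XOR 7 = 8 < 15 — winning move (to 8).
  6: 6 XOR 7 = 1 < 6 — winning move (to 1).
That gives 3 winning moves.

3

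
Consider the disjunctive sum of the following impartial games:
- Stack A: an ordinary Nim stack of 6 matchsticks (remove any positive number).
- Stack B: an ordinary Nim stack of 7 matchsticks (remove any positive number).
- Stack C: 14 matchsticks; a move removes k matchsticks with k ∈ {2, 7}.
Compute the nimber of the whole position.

Stack A is a plain Nim stack of size 6, so its Grundy value is 6.
Stack B is a plain Nim stack of size 7, so its Grundy value is 7.
Grundy values for stack C (subtraction set {2, 7}):
g(0) = mex{} = 0
g(1) = mex{} = 0
g(2) = mex{0} = 1
g(3) = mex{0} = 1
g(4) = mex{1} = 0
g(5) = mex{1} = 0
g(6) = mex{0} = 1
g(7) = mex{0} = 1
g(8) = mex{0,1} = 2
g(9) = mex{1} = 0
g(10) = mex{1,2} = 0
g(11) = mex{0} = 1
g(12) = mex{0} = 1
g(13) = mex{1} = 0
g(14) = mex{1} = 0
So g(14) = 0.
By the Sprague-Grundy theorem, the Grundy value of a sum of independent games is the XOR of the component values.
Combined value = 6 ⊕ 7 ⊕ 0 = 1.

1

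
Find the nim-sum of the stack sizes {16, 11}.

Write each in binary and XOR column by column:
  10000  (16)
  01011  (11)
  -----
  11011  (27)

27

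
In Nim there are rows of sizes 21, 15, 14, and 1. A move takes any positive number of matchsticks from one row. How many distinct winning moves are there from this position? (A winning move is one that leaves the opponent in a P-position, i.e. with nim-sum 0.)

Nim-sum: 21 XOR 15 XOR 14 XOR 1 = 21.
The overall nim-sum is X = 21. A row of size p has a winning move iff p XOR X < p (reduce it to p XOR X).
  21: 21 XOR 21 = 0 < 21 — winning move (to 0).
  15: 15 XOR 21 = 26 ≥ 15 — no move.
  14: 14 XOR 21 = 27 ≥ 14 — no move.
  1: 1 XOR 21 = 20 ≥ 1 — no move.
That gives 1 winning move.

1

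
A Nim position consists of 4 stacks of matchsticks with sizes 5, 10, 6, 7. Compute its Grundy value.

14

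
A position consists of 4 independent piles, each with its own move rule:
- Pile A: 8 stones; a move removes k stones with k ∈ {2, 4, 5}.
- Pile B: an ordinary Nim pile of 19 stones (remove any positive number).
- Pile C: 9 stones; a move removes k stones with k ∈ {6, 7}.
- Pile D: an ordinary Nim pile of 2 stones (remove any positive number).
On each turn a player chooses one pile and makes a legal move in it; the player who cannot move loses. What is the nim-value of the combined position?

16

Grundy values for pile A (subtraction set {2, 4, 5}):
g(0) = mex{} = 0
g(1) = mex{} = 0
g(2) = mex{0} = 1
g(3) = mex{0} = 1
g(4) = mex{0,1} = 2
g(5) = mex{0,1} = 2
g(6) = mex{0,1,2} = 3
g(7) = mex{1,2} = 0
g(8) = mex{1,2,3} = 0
So g(8) = 0.
Pile B is a plain Nim pile of size 19, so its Grundy value is 19.
For pile C, compute g(0), g(1), … with moves {6, 7}:
g(0) = mex{} = 0
g(1) = mex{} = 0
g(2) = mex{} = 0
g(3) = mex{} = 0
g(4) = mex{} = 0
g(5) = mex{} = 0
g(6) = mex{0} = 1
g(7) = mex{0} = 1
g(8) = mex{0} = 1
g(9) = mex{0} = 1
So g(9) = 1.
Pile D is a plain Nim pile of size 2, so its Grundy value is 2.
By the Sprague-Grundy theorem, the Grundy value of a sum of independent games is the XOR of the component values.
Combined value = 0 ⊕ 19 ⊕ 1 ⊕ 2 = 16.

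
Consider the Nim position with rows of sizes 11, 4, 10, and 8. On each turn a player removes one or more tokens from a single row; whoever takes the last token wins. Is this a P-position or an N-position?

Nim-sum: 11 XOR 4 XOR 10 XOR 8 = 13.
The nim-sum is 13 ≠ 0, so this is an N-position: the player to move can win.

N-position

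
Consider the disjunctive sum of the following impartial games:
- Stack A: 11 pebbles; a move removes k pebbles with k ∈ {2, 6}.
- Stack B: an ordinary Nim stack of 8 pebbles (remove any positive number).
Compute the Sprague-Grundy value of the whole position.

9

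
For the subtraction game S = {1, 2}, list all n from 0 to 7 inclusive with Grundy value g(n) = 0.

0, 3, 6

Build the Grundy sequence with g(k) = mex{g(k−s) : s ∈ {1, 2}, s ≤ k}:
k:     0  1  2  3  4  5  6  7
g(k):  0  1  2  0  1  2  0  1
The P-positions (g = 0) in 0..7 are 0, 3, 6.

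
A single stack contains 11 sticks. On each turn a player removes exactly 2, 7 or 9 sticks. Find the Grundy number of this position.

3

Grundy values for subtraction set {2, 7, 9}:
g(0) = mex{} = 0
g(1) = mex{} = 0
g(2) = mex{0} = 1
g(3) = mex{0} = 1
g(4) = mex{1} = 0
g(5) = mex{1} = 0
g(6) = mex{0} = 1
g(7) = mex{0} = 1
g(8) = mex{0,1} = 2
g(9) = mex{0,1} = 2
g(10) = mex{0,1,2} = 3
g(11) = mex{0,1,2} = 3
So g(11) = 3.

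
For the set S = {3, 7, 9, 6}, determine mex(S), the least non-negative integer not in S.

0 is not in the set, so the mex is 0.

0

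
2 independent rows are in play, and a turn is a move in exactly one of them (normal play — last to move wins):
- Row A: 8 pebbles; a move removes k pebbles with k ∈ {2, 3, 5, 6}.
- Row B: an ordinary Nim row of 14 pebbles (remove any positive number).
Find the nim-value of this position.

For row A, compute g(0), g(1), … with moves {2, 3, 5, 6}:
g(0) = mex{} = 0
g(1) = mex{} = 0
g(2) = mex{0} = 1
g(3) = mex{0} = 1
g(4) = mex{0,1} = 2
g(5) = mex{0,1} = 2
g(6) = mex{0,1,2} = 3
g(7) = mex{0,1,2} = 3
g(8) = mex{1,2,3} = 0
So g(8) = 0.
Row B is a plain Nim row of size 14, so its Grundy value is 14.
By the Sprague-Grundy theorem, the Grundy value of a sum of independent games is the XOR of the component values.
Combined value = 0 ⊕ 14 = 14.

14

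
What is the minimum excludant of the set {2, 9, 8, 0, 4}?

1

0 is in the set but 1 is not, so the mex is 1.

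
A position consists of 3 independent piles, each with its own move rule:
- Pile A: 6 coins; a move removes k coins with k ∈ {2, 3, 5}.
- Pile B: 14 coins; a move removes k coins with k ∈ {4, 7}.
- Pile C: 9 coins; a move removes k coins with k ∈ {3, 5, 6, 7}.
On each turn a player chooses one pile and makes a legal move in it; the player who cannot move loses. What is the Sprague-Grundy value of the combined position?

0

For pile A, compute g(0), g(1), … with moves {2, 3, 5}:
k:     0  1  2  3  4  5  6
g(k):  0  0  1  1  2  2  3
So g(6) = 3.
Grundy values for pile B (subtraction set {4, 7}):
g(0) = mex{} = 0
g(1) = mex{} = 0
g(2) = mex{} = 0
g(3) = mex{} = 0
g(4) = mex{0} = 1
g(5) = mex{0} = 1
g(6) = mex{0} = 1
g(7) = mex{0} = 1
g(8) = mex{0,1} = 2
g(9) = mex{0,1} = 2
g(10) = mex{0,1} = 2
g(11) = mex{1} = 0
g(12) = mex{1,2} = 0
g(13) = mex{1,2} = 0
g(14) = mex{1,2} = 0
So g(14) = 0.
Grundy values for pile C (subtraction set {3, 5, 6, 7}):
g(0) = mex{} = 0
g(1) = mex{} = 0
g(2) = mex{} = 0
g(3) = mex{0} = 1
g(4) = mex{0} = 1
g(5) = mex{0} = 1
g(6) = mex{0,1} = 2
g(7) = mex{0,1} = 2
g(8) = mex{0,1} = 2
g(9) = mex{0,1,2} = 3
So g(9) = 3.
By the Sprague-Grundy theorem, the Grundy value of a sum of independent games is the XOR of the component values.
Combined value = 3 XOR 0 XOR 3 = 0.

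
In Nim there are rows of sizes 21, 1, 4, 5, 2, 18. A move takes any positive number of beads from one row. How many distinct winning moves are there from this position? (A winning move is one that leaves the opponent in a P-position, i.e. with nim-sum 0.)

Compute the nim-sum pairwise:
21 XOR 1 = 20
20 XOR 4 = 16
16 XOR 5 = 21
21 XOR 2 = 23
23 XOR 18 = 5
The overall nim-sum is X = 5. A row of size p has a winning move iff p XOR X < p (reduce it to p XOR X).
  21: 21 XOR 5 = 16 < 21 — winning move (to 16).
  1: 1 XOR 5 = 4 ≥ 1 — no move.
  4: 4 XOR 5 = 1 < 4 — winning move (to 1).
  5: 5 XOR 5 = 0 < 5 — winning move (to 0).
  2: 2 XOR 5 = 7 ≥ 2 — no move.
  18: 18 XOR 5 = 23 ≥ 18 — no move.
That gives 3 winning moves.

3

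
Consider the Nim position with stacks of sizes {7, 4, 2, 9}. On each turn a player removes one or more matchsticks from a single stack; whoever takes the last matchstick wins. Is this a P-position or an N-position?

N-position

Nim-sum: 7 XOR 4 XOR 2 XOR 9 = 8.
The nim-sum is 8 ≠ 0, so this is an N-position: the player to move can win.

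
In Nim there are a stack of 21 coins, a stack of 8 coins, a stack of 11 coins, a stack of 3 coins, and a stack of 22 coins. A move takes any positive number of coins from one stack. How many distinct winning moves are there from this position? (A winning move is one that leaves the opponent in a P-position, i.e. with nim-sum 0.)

3

Compute the nim-sum pairwise:
21 ⊕ 8 = 29
29 ⊕ 11 = 22
22 ⊕ 3 = 21
21 ⊕ 22 = 3
The overall nim-sum is X = 3. A stack of size p has a winning move iff p XOR X < p (reduce it to p XOR X).
  21: 21 XOR 3 = 22 ≥ 21 — no move.
  8: 8 XOR 3 = 11 ≥ 8 — no move.
  11: 11 XOR 3 = 8 < 11 — winning move (to 8).
  3: 3 XOR 3 = 0 < 3 — winning move (to 0).
  22: 22 XOR 3 = 21 < 22 — winning move (to 21).
That gives 3 winning moves.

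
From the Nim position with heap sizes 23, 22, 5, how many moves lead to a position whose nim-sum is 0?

Nim-sum: 23 XOR 22 XOR 5 = 4.
The overall nim-sum is X = 4. A heap of size p has a winning move iff p XOR X < p (reduce it to p XOR X).
  23: 23 XOR 4 = 19 < 23 — winning move (to 19).
  22: 22 XOR 4 = 18 < 22 — winning move (to 18).
  5: 5 XOR 4 = 1 < 5 — winning move (to 1).
That gives 3 winning moves.

3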